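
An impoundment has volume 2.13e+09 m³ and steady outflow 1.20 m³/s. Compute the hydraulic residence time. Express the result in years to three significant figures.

Q = 1.20 m³/s × 3.156e+07 s/yr = 3.787e+07 m³/yr.
Hydraulic residence time τ = V/Q = 2.13e+09/3.787e+07 = 56.25 yr.

56.2 yr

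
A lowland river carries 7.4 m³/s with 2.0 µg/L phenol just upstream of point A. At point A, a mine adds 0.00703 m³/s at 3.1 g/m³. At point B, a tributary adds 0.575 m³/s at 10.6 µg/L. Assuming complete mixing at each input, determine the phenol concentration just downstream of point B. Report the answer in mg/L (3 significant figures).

0.00535 mg/L

2.0 µg/L = 0.002 mg/L.
After input A: C = (7.4·0.002 + 0.00703·3.1) / 7.407 = 0.00494 mg/L.
10.6 µg/L = 0.0106 mg/L.
After input B: C = (7.407·0.00494 + 0.575·0.0106) / 7.982 = 0.005348 mg/L.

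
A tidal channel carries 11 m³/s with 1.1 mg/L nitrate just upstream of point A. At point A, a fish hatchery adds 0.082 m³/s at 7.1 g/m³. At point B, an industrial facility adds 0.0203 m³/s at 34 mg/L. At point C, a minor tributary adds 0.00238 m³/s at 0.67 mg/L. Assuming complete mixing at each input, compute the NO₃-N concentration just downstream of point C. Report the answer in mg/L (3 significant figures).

After input A: C = (11·1.1 + 0.082·7.1) / 11.08 = 1.144 mg/L.
After input B: C = (11.08·1.144 + 0.0203·34) / 11.1 = 1.204 mg/L.
After input C: C = (11.1·1.204 + 0.00238·0.67) / 11.1 = 1.204 mg/L.

1.20 mg/L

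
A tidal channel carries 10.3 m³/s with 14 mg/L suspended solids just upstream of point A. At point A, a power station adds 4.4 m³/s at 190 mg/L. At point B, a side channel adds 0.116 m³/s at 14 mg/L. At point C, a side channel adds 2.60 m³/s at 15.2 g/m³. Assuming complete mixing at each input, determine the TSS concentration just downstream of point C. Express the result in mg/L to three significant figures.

After input A: C = (10.3·14 + 4.4·190) / 14.7 = 66.68 mg/L.
After input B: C = (14.7·66.68 + 0.116·14) / 14.82 = 66.27 mg/L.
After input C: C = (14.82·66.27 + 2.6·15.2) / 17.42 = 58.64 mg/L.

58.6 mg/L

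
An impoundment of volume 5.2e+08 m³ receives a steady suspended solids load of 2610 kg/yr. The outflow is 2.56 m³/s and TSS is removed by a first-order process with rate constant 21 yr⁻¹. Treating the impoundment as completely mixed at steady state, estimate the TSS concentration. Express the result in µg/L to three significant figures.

Outflow Q = 2.56 m³/s × 3.156e+07 s/yr = 8.079e+07 m³/yr.
Steady-state CSTR mass balance: W = Q·C + k·V·C, so C = W/(Q + kV).
Q + kV = 8.079e+07 + 21·5.2e+08 = 1.1e+10 m³/yr.
C = 2610/1.1e+10 = 2.373e-07 kg/m³ = 0.0002373 mg/L = 0.2373 µg/L.

0.237 µg/L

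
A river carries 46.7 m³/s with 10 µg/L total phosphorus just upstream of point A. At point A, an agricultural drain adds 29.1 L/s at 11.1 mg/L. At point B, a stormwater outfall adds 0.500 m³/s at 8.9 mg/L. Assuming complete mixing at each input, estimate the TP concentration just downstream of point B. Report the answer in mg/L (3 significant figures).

10 µg/L = 0.01 mg/L.
29.1 L/s = 0.0291 m³/s.
After input A: C = (46.7·0.01 + 0.0291·11.1) / 46.73 = 0.01691 mg/L.
After input B: C = (46.73·0.01691 + 0.5·8.9) / 47.23 = 0.1109 mg/L.

0.111 mg/L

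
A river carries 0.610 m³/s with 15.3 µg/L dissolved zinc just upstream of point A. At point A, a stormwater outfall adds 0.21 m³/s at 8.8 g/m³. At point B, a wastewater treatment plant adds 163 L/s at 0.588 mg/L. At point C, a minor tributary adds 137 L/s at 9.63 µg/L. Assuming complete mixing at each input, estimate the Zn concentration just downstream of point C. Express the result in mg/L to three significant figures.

1.75 mg/L

15.3 µg/L = 0.0153 mg/L.
After input A: C = (0.61·0.0153 + 0.21·8.8) / 0.82 = 2.265 mg/L.
163 L/s = 0.163 m³/s.
After input B: C = (0.82·2.265 + 0.163·0.588) / 0.983 = 1.987 mg/L.
137 L/s = 0.137 m³/s.
9.63 µg/L = 0.00963 mg/L.
After input C: C = (0.983·1.987 + 0.137·0.00963) / 1.12 = 1.745 mg/L.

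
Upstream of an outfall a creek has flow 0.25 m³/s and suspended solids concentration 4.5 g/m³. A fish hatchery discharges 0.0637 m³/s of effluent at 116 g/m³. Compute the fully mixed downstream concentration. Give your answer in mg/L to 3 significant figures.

Conservation of mass across the mixing zone: C = (0.0637·116 + 0.25·4.5) / (0.0637 + 0.25) = 8.514/0.3137 = 27.14 mg/L.

27.1 mg/L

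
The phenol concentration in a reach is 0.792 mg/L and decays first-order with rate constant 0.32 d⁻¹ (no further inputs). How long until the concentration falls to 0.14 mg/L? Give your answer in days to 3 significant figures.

t = ln(C₀/C)/k = ln(0.792/0.14)/0.32 = 1.733/0.32 = 5.415 d.

5.42 d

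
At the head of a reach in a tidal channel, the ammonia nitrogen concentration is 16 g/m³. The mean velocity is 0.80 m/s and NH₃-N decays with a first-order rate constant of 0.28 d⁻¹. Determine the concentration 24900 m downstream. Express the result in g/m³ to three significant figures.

14.5 g/m³

Travel time t = 24900 m / 0.80 m/s = 2.49e+04/0.80 = 3.112e+04 s = 0.3602 d.
First-order decay: C = 16·exp(−0.28·0.3602) = 16·0.9041 = 14.46 g/m³.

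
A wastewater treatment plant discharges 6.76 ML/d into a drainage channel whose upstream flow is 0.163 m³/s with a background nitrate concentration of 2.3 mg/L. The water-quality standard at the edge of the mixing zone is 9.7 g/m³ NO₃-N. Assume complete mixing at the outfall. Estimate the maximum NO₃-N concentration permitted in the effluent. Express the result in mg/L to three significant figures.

6.76 ML/d = 0.07824 m³/s.
Mass balance: 9.7·0.2412 = 0.07824·Cₑ + 0.163·2.3.
Cₑ = (2.34 − 0.3749) / 0.07824 = 25.12 mg/L.

25.1 mg/L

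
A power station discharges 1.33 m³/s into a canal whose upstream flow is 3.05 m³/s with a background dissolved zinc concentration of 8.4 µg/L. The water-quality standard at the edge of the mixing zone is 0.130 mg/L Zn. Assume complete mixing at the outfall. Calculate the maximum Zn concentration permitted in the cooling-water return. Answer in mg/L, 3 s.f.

0.409 mg/L

8.4 µg/L = 0.0084 mg/L.
Mass balance: 0.13·4.38 = 1.33·Cₑ + 3.05·0.0084.
Cₑ = (0.5694 − 0.02562) / 1.33 = 0.4089 mg/L.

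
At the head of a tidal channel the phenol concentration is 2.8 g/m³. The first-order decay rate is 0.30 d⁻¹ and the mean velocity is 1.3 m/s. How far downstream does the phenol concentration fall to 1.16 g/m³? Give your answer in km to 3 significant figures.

From C = C₀·e^(−kt), t = ln(C₀/C)/k = ln(2.8/1.16)/0.30 = 0.8812/0.30 = 2.937 d.
Distance = v·t = 1.3 m/s × 2.538e+05 s = 3.299e+05 m = 329.9 km.

330 km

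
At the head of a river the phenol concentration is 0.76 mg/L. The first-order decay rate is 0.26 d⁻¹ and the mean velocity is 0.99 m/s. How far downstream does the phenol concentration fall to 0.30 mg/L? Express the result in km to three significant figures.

From C = C₀·e^(−kt), t = ln(C₀/C)/k = ln(0.76/0.30)/0.26 = 0.9295/0.26 = 3.575 d.
Distance = v·t = 0.99 m/s × 3.089e+05 s = 3.058e+05 m = 305.8 km.

306 km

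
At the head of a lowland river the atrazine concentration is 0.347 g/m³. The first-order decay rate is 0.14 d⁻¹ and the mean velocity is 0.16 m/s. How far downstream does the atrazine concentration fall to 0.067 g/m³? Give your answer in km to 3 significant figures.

162 km

From C = C₀·e^(−kt), t = ln(C₀/C)/k = ln(0.347/0.067)/0.14 = 1.645/0.14 = 11.75 d.
Distance = v·t = 0.16 m/s × 1.015e+06 s = 1.624e+05 m = 162.4 km.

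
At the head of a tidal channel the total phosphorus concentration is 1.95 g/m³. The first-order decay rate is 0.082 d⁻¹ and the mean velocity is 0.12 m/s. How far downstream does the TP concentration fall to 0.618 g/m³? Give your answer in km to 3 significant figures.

145 km

From C = C₀·e^(−kt), t = ln(C₀/C)/k = ln(1.95/0.618)/0.082 = 1.149/0.082 = 14.01 d.
Distance = v·t = 0.12 m/s × 1.211e+06 s = 1.453e+05 m = 145.3 km.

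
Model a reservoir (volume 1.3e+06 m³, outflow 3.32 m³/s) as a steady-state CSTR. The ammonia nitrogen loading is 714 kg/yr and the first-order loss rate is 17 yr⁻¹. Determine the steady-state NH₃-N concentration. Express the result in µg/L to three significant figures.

5.63 µg/L

Outflow Q = 3.32 m³/s × 3.156e+07 s/yr = 1.048e+08 m³/yr.
Steady-state CSTR mass balance: W = Q·C + k·V·C, so C = W/(Q + kV).
Q + kV = 1.048e+08 + 17·1.3e+06 = 1.269e+08 m³/yr.
C = 714/1.269e+08 = 5.628e-06 kg/m³ = 0.005628 mg/L = 5.628 µg/L.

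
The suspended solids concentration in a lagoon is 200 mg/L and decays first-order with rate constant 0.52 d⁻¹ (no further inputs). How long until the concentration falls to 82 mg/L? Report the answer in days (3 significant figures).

t = ln(C₀/C)/k = ln(200/82)/0.52 = 0.8916/0.52 = 1.715 d.

1.71 d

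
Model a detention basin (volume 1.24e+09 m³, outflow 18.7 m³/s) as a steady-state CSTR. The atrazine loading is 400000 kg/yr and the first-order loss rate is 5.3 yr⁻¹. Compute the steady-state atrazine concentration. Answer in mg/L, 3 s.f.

0.0558 mg/L

Outflow Q = 18.7 m³/s × 3.156e+07 s/yr = 5.901e+08 m³/yr.
Steady-state CSTR mass balance: W = Q·C + k·V·C, so C = W/(Q + kV).
Q + kV = 5.901e+08 + 5.3·1.24e+09 = 7.162e+09 m³/yr.
C = 400000/7.162e+09 = 5.585e-05 kg/m³ = 0.05585 mg/L.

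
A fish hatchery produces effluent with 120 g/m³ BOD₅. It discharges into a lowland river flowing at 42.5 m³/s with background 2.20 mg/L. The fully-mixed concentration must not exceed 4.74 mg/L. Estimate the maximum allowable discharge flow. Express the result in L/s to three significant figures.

937 L/s

Mass balance at complete mixing: C_std·(Q_w + Q_r) = Q_w·C_e + Q_r·C_b.
Rearranging, Q_w = Q_r·(C_std − C_b)/(C_e − C_std) = 42.5·(4.74 − 2.2) / (120 − 4.74) = 0.9366 m³/s.
= 936.6 L/s.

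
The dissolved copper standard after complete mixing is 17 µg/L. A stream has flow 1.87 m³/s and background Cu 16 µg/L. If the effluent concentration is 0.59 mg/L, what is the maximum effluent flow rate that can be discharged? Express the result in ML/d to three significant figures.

0.282 ML/d

16 µg/L = 0.016 mg/L.
17 µg/L = 0.017 mg/L.
Mass balance at complete mixing: C_std·(Q_w + Q_r) = Q_w·C_e + Q_r·C_b.
Rearranging, Q_w = Q_r·(C_std − C_b)/(C_e − C_std) = 1.87·(0.017 − 0.016) / (0.59 − 0.017) = 0.003264 m³/s.
= 0.282 ML/d.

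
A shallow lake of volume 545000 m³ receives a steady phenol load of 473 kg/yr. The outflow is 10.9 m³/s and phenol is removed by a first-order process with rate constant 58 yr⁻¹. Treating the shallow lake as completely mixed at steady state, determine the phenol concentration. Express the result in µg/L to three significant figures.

Outflow Q = 10.9 m³/s × 3.156e+07 s/yr = 3.44e+08 m³/yr.
Steady-state CSTR mass balance: W = Q·C + k·V·C, so C = W/(Q + kV).
Q + kV = 3.44e+08 + 58·545000 = 3.756e+08 m³/yr.
C = 473/3.756e+08 = 1.259e-06 kg/m³ = 0.001259 mg/L = 1.259 µg/L.

1.26 µg/L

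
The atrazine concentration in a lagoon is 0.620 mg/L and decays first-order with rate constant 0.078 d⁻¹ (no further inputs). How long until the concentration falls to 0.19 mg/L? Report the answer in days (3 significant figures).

t = ln(C₀/C)/k = ln(0.620/0.19)/0.078 = 1.183/0.078 = 15.16 d.

15.2 d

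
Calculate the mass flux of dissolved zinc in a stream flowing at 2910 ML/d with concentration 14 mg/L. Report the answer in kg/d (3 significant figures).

2910 ML/d = 33.68 m³/s.
Mass flux = Q·C = 33.68 m³/s × 14 g/m³ = 471.5 g/s.
= 471.5 g/s × 86.4 = 4.074e+04 kg/d.

40700 kg/d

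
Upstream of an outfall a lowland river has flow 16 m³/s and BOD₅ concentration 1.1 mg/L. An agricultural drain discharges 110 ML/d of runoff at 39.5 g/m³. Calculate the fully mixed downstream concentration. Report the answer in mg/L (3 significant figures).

110 ML/d = 1.273 m³/s.
Conservation of mass across the mixing zone: C = (1.273·39.5 + 16·1.1) / (1.273 + 16) = 67.89/17.27 = 3.93 mg/L.

3.93 mg/L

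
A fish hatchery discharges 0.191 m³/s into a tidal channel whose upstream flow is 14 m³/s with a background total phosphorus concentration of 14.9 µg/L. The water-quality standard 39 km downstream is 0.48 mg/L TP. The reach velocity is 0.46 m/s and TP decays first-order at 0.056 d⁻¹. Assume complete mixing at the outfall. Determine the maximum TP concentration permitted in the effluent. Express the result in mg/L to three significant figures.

14.9 µg/L = 0.0149 mg/L.
Travel time to the compliance point: t = 3.9e+04/0.46 = 8.478e+04 s = 0.9813 d; decay factor exp(−0.056·0.9813) = 0.9465.
So the concentration just after mixing may be at most 0.48/0.9465 = 0.5071 mg/L.
Mass balance: 0.5071·14.19 = 0.191·Cₑ + 14·0.0149.
Cₑ = (7.196 − 0.2086) / 0.191 = 36.59 mg/L.

36.6 mg/L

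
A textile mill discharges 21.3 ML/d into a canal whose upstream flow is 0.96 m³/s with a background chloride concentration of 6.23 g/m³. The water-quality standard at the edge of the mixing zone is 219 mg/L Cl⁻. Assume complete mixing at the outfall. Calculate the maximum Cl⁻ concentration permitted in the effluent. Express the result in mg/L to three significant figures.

1050 mg/L

21.3 ML/d = 0.2465 m³/s.
Mass balance: 219·1.207 = 0.2465·Cₑ + 0.96·6.23.
Cₑ = (264.2 − 5.981) / 0.2465 = 1048 mg/L.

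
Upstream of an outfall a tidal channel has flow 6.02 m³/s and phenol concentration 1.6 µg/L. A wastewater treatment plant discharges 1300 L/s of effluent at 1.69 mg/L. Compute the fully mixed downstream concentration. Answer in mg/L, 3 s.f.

1300 L/s = 1.3 m³/s.
1.6 µg/L = 0.0016 mg/L.
Conservation of mass across the mixing zone: C = (1.3·1.69 + 6.02·0.0016) / (1.3 + 6.02) = 2.207/7.32 = 0.3015 mg/L.

0.301 mg/L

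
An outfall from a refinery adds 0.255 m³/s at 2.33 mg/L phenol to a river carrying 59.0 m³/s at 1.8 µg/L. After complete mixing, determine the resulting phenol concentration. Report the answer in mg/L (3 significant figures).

1.8 µg/L = 0.0018 mg/L.
By mass balance at complete mixing, C = (0.255·2.33 + 59·0.0018) / (0.255 + 59) = 0.7004/59.26 = 0.01182 mg/L.

0.0118 mg/L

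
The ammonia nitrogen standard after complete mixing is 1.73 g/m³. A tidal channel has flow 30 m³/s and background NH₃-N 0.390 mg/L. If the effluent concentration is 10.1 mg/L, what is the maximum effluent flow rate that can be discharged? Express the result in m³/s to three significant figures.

Mass balance at complete mixing: C_std·(Q_w + Q_r) = Q_w·C_e + Q_r·C_b.
Rearranging, Q_w = Q_r·(C_std − C_b)/(C_e − C_std) = 30·(1.73 − 0.39) / (10.1 − 1.73) = 4.803 m³/s.

4.80 m³/s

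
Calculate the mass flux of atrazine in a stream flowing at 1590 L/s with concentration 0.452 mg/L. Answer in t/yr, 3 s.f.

22.7 t/yr

1590 L/s = 1.59 m³/s.
Mass flux = Q·C = 1.59 m³/s × 0.452 g/m³ = 0.7187 g/s.
= 0.7187 g/s × 31.56 = 22.68 t/yr.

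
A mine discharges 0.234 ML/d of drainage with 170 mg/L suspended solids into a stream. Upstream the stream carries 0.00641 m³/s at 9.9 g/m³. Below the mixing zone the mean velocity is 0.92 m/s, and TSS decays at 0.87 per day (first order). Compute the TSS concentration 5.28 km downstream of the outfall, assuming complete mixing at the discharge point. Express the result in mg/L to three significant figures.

54.2 mg/L

0.234 ML/d = 0.002708 m³/s.
After complete mixing, C₀ = (0.002708·170 + 0.00641·9.9) / 0.009118 = 57.45 mg/L.
Travel time t = 5280 m / 0.92 m/s = 5739 s = 0.06643 d.
C = 57.45·exp(−0.87·0.06643) = 57.45·0.9438 = 54.23 mg/L.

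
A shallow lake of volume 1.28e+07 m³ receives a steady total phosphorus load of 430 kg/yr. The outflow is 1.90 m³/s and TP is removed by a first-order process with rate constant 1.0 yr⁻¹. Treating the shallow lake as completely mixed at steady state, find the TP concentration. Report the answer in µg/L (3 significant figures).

Outflow Q = 1.90 m³/s × 3.156e+07 s/yr = 5.996e+07 m³/yr.
Steady-state CSTR mass balance: W = Q·C + k·V·C, so C = W/(Q + kV).
Q + kV = 5.996e+07 + 1.0·1.28e+07 = 7.276e+07 m³/yr.
C = 430/7.276e+07 = 5.91e-06 kg/m³ = 0.00591 mg/L = 5.91 µg/L.

5.91 µg/L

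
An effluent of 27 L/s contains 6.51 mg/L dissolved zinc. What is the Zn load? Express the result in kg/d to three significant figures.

15.2 kg/d

27 L/s = 0.027 m³/s.
Mass flux = Q·C = 0.027 m³/s × 6.51 g/m³ = 0.1758 g/s.
= 0.1758 g/s × 86.4 = 15.19 kg/d.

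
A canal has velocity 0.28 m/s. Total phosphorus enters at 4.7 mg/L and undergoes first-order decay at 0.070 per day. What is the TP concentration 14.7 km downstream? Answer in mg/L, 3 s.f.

Travel time t = 14.7 km / 0.28 m/s = 1.47e+04/0.28 = 5.25e+04 s = 0.6076 d.
First-order decay: C = 4.7·exp(−0.070·0.6076) = 4.7·0.9584 = 4.504 mg/L.

4.50 mg/L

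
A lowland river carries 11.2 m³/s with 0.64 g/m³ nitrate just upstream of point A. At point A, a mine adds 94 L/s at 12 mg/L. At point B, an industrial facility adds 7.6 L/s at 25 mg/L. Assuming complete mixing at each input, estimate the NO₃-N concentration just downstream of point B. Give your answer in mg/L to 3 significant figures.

0.751 mg/L

94 L/s = 0.094 m³/s.
After input A: C = (11.2·0.64 + 0.094·12) / 11.29 = 0.7345 mg/L.
7.6 L/s = 0.0076 m³/s.
After input B: C = (11.29·0.7345 + 0.0076·25) / 11.3 = 0.7509 mg/L.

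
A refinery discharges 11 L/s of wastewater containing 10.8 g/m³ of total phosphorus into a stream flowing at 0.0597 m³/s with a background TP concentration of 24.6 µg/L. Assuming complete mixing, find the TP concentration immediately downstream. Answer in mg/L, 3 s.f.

1.70 mg/L

11 L/s = 0.011 m³/s.
24.6 µg/L = 0.0246 mg/L.
Flow-weighted mixing gives C = (0.011·10.8 + 0.0597·0.0246) / (0.011 + 0.0597) = 0.1203/0.0707 = 1.701 mg/L.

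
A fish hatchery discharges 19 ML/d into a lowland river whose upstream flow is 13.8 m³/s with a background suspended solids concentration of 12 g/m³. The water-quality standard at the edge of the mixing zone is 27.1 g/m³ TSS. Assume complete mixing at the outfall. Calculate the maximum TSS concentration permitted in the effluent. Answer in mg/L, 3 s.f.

975 mg/L

19 ML/d = 0.2199 m³/s.
Mass balance: 27.1·14.02 = 0.2199·Cₑ + 13.8·12.
Cₑ = (379.9 − 165.6) / 0.2199 = 974.7 mg/L.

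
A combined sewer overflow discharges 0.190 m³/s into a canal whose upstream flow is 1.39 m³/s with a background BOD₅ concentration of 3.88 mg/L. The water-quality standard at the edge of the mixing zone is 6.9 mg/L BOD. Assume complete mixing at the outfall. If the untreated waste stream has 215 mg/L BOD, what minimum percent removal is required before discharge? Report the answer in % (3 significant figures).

86.5 %

Mass balance: 6.9·1.58 = 0.19·Cₑ + 1.39·3.88.
Cₑ = (10.9 − 5.393) / 0.19 = 28.99 mg/L.
Required removal = 1 − 28.99/215 = 86.51 %.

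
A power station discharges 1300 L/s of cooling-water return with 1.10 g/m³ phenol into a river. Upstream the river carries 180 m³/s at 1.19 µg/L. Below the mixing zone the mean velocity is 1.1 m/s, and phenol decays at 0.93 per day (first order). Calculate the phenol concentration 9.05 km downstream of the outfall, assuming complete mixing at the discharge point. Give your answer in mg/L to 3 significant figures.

0.00830 mg/L

1300 L/s = 1.3 m³/s.
1.19 µg/L = 0.00119 mg/L.
After complete mixing, C₀ = (1.3·1.1 + 180·0.00119) / 181.3 = 0.009069 mg/L.
Travel time t = 9050 m / 1.1 m/s = 8227 s = 0.09522 d.
C = 0.009069·exp(−0.93·0.09522) = 0.009069·0.9153 = 0.0083 mg/L.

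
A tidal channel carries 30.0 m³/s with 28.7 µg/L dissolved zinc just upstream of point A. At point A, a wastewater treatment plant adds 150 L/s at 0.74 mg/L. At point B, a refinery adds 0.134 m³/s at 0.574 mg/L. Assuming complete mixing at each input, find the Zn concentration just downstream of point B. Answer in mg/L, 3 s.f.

0.0346 mg/L

28.7 µg/L = 0.0287 mg/L.
150 L/s = 0.15 m³/s.
After input A: C = (30·0.0287 + 0.15·0.74) / 30.15 = 0.03224 mg/L.
After input B: C = (30.15·0.03224 + 0.134·0.574) / 30.28 = 0.03464 mg/L.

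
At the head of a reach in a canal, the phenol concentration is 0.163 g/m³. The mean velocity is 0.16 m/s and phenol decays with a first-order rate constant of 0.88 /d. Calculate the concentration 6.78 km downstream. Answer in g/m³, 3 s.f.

0.106 g/m³

Travel time t = 6.78 km / 0.16 m/s = 6780/0.16 = 4.238e+04 s = 0.4905 d.
First-order decay: C = 0.163·exp(−0.88·0.4905) = 0.163·0.6495 = 0.1059 g/m³.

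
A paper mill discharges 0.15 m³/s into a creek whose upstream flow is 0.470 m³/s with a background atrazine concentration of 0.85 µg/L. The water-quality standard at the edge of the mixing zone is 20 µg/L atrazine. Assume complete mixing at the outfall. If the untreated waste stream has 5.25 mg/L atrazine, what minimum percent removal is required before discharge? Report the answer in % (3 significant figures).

98.5 %

0.85 µg/L = 0.00085 mg/L.
20 µg/L = 0.02 mg/L.
Mass balance: 0.02·0.62 = 0.15·Cₑ + 0.47·0.00085.
Cₑ = (0.0124 − 0.0003995) / 0.15 = 0.08 mg/L.
Required removal = 1 − 0.08/5.25 = 98.48 %.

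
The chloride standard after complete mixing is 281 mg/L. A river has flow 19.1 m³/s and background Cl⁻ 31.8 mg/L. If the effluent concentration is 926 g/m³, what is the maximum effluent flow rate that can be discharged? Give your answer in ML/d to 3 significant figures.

638 ML/d

Mass balance at complete mixing: C_std·(Q_w + Q_r) = Q_w·C_e + Q_r·C_b.
Rearranging, Q_w = Q_r·(C_std − C_b)/(C_e − C_std) = 19.1·(281 − 31.8) / (926 − 281) = 7.379 m³/s.
= 637.6 ML/d.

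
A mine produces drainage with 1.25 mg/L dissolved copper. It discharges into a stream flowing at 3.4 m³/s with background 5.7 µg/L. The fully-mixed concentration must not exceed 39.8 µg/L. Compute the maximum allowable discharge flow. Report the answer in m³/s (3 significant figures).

5.7 µg/L = 0.0057 mg/L.
39.8 µg/L = 0.0398 mg/L.
Mass balance at complete mixing: C_std·(Q_w + Q_r) = Q_w·C_e + Q_r·C_b.
Rearranging, Q_w = Q_r·(C_std − C_b)/(C_e − C_std) = 3.4·(0.0398 − 0.0057) / (1.25 − 0.0398) = 0.0958 m³/s.

0.0958 m³/s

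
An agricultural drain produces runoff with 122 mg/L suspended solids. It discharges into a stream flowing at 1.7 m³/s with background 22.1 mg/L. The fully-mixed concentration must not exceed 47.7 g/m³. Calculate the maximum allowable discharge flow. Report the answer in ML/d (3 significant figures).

50.6 ML/d

Mass balance at complete mixing: C_std·(Q_w + Q_r) = Q_w·C_e + Q_r·C_b.
Rearranging, Q_w = Q_r·(C_std − C_b)/(C_e − C_std) = 1.7·(47.7 − 22.1) / (122 − 47.7) = 0.5857 m³/s.
= 50.61 ML/d.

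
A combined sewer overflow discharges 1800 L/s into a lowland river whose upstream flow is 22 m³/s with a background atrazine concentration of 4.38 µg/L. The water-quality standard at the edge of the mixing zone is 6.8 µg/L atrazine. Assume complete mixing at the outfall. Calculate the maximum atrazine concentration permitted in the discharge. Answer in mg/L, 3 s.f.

1800 L/s = 1.8 m³/s.
4.38 µg/L = 0.00438 mg/L.
6.8 µg/L = 0.0068 mg/L.
Mass balance: 0.0068·23.8 = 1.8·Cₑ + 22·0.00438.
Cₑ = (0.1618 − 0.09636) / 1.8 = 0.03638 mg/L.

0.0364 mg/L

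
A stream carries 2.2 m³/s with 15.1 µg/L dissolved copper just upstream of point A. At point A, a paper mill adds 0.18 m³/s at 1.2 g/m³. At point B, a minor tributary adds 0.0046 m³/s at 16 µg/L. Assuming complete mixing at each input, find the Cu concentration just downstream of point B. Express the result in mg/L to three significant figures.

0.105 mg/L

15.1 µg/L = 0.0151 mg/L.
After input A: C = (2.2·0.0151 + 0.18·1.2) / 2.38 = 0.1047 mg/L.
16 µg/L = 0.016 mg/L.
After input B: C = (2.38·0.1047 + 0.0046·0.016) / 2.385 = 0.1045 mg/L.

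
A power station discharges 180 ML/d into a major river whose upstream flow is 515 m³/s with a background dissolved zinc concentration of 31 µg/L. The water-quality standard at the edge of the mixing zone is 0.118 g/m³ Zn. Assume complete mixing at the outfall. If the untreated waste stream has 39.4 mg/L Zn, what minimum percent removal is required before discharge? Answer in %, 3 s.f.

180 ML/d = 2.083 m³/s.
31 µg/L = 0.031 mg/L.
Mass balance: 0.118·517.1 = 2.083·Cₑ + 515·0.031.
Cₑ = (61.02 − 15.96) / 2.083 = 21.62 mg/L.
Required removal = 1 − 21.62/39.4 = 45.12 %.

45.1 %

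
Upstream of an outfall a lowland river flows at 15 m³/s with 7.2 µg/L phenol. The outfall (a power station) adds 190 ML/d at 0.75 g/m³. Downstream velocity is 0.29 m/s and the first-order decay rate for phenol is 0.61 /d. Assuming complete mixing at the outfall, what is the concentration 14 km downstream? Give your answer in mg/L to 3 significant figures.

190 ML/d = 2.199 m³/s.
7.2 µg/L = 0.0072 mg/L.
After complete mixing, C₀ = (2.199·0.75 + 15·0.0072) / 17.2 = 0.1022 mg/L.
Travel time t = 1.4e+04 m / 0.29 m/s = 4.828e+04 s = 0.5587 d.
C = 0.1022·exp(−0.61·0.5587) = 0.1022·0.7112 = 0.07266 mg/L.

0.0727 mg/L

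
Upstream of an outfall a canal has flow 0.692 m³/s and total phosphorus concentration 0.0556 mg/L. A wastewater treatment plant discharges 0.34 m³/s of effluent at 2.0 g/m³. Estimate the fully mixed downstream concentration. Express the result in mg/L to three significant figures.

By mass balance at complete mixing, C = (0.34·2 + 0.692·0.0556) / (0.34 + 0.692) = 0.7185/1.032 = 0.6962 mg/L.

0.696 mg/L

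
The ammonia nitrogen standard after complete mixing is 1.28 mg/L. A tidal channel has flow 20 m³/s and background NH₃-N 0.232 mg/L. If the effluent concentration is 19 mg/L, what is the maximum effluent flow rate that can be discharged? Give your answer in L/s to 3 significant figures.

1180 L/s

Mass balance at complete mixing: C_std·(Q_w + Q_r) = Q_w·C_e + Q_r·C_b.
Rearranging, Q_w = Q_r·(C_std − C_b)/(C_e − C_std) = 20·(1.28 − 0.232) / (19 − 1.28) = 1.183 m³/s.
= 1183 L/s.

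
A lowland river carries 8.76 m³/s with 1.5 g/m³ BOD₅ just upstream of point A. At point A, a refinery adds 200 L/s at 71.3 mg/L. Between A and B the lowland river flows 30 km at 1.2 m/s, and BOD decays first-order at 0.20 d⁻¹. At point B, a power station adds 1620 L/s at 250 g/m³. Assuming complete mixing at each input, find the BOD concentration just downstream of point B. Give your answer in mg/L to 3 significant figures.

200 L/s = 0.2 m³/s.
After input A: C = (8.76·1.5 + 0.2·71.3) / 8.96 = 3.058 mg/L.
Over the 30 km reach to input B (t = 2.5e+04 s = 0.2894 d), decay gives C = 3.058·exp(−0.20·0.2894) = 2.886 mg/L.
1620 L/s = 1.62 m³/s.
After input B: C = (8.96·2.886 + 1.62·250) / 10.58 = 40.72 mg/L.

40.7 mg/L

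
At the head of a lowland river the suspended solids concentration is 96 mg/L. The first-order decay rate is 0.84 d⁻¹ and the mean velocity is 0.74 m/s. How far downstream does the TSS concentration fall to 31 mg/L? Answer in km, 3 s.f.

From C = C₀·e^(−kt), t = ln(C₀/C)/k = ln(96/31)/0.84 = 1.13/0.84 = 1.346 d.
Distance = v·t = 0.74 m/s × 1.163e+05 s = 8.604e+04 m = 86.04 km.

86.0 km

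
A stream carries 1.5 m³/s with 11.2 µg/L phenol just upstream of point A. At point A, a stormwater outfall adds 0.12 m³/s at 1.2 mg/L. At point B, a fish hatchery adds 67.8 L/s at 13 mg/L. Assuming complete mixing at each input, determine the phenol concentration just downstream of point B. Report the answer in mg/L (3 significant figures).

0.617 mg/L

11.2 µg/L = 0.0112 mg/L.
After input A: C = (1.5·0.0112 + 0.12·1.2) / 1.62 = 0.09926 mg/L.
67.8 L/s = 0.0678 m³/s.
After input B: C = (1.62·0.09926 + 0.0678·13) / 1.688 = 0.6175 mg/L.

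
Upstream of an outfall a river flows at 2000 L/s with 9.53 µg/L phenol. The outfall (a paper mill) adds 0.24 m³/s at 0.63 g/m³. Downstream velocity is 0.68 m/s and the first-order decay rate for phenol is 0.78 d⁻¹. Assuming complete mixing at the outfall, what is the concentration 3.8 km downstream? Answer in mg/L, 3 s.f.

0.0723 mg/L

2000 L/s = 2 m³/s.
9.53 µg/L = 0.00953 mg/L.
After complete mixing, C₀ = (0.24·0.63 + 2·0.00953) / 2.24 = 0.07601 mg/L.
Travel time t = 3800 m / 0.68 m/s = 5588 s = 0.06468 d.
C = 0.07601·exp(−0.78·0.06468) = 0.07601·0.9508 = 0.07227 mg/L.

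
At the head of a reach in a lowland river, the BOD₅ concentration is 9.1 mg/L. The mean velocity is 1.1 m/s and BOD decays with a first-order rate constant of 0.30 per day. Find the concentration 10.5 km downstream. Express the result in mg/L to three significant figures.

Travel time t = 10.5 km / 1.1 m/s = 1.05e+04/1.1 = 9545 s = 0.1105 d.
First-order decay: C = 9.1·exp(−0.30·0.1105) = 9.1·0.9674 = 8.803 mg/L.

8.80 mg/L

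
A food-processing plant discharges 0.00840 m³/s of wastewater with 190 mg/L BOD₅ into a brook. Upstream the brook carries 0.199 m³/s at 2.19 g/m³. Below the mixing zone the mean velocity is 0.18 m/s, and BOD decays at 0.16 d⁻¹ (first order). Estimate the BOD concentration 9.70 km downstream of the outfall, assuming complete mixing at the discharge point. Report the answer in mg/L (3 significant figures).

After complete mixing, C₀ = (0.0084·190 + 0.199·2.19) / 0.2074 = 9.797 mg/L.
Travel time t = 9700 m / 0.18 m/s = 5.389e+04 s = 0.6237 d.
C = 9.797·exp(−0.16·0.6237) = 9.797·0.905 = 8.866 mg/L.

8.87 mg/L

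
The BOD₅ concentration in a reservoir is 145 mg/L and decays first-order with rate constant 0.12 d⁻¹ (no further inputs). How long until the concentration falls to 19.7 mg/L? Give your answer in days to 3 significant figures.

16.6 d

t = ln(C₀/C)/k = ln(145/19.7)/0.12 = 1.996/0.12 = 16.63 d.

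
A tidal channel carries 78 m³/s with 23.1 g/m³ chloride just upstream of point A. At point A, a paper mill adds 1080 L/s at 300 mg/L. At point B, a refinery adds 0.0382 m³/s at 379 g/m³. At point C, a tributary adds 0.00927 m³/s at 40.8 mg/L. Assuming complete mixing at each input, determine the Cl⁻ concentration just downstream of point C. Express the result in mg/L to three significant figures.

1080 L/s = 1.08 m³/s.
After input A: C = (78·23.1 + 1.08·300) / 79.08 = 26.88 mg/L.
After input B: C = (79.08·26.88 + 0.0382·379) / 79.12 = 27.05 mg/L.
After input C: C = (79.12·27.05 + 0.00927·40.8) / 79.13 = 27.05 mg/L.

27.1 mg/L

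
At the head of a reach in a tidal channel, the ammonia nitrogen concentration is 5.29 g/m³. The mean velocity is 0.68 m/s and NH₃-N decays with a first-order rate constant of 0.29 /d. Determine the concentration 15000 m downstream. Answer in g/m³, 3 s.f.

4.91 g/m³

Travel time t = 15000 m / 0.68 m/s = 1.5e+04/0.68 = 2.206e+04 s = 0.2553 d.
First-order decay: C = 5.29·exp(−0.29·0.2553) = 5.29·0.9286 = 4.912 g/m³.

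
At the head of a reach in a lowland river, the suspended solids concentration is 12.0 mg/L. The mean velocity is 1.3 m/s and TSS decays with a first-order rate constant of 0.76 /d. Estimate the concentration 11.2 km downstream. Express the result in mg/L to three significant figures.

11.1 mg/L

Travel time t = 11.2 km / 1.3 m/s = 1.12e+04/1.3 = 8615 s = 0.09972 d.
First-order decay: C = 12.0·exp(−0.76·0.09972) = 12.0·0.927 = 11.12 mg/L.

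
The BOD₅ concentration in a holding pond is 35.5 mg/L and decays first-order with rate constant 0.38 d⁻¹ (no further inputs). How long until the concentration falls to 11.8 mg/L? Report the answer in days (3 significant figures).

t = ln(C₀/C)/k = ln(35.5/11.8)/0.38 = 1.101/0.38 = 2.899 d.

2.90 d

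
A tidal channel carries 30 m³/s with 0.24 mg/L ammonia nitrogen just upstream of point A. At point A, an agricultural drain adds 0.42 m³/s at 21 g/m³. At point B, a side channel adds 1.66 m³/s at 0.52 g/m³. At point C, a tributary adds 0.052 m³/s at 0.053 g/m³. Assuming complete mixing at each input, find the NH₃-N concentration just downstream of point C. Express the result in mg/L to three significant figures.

0.526 mg/L

After input A: C = (30·0.24 + 0.42·21) / 30.42 = 0.5266 mg/L.
After input B: C = (30.42·0.5266 + 1.66·0.52) / 32.08 = 0.5263 mg/L.
After input C: C = (32.08·0.5263 + 0.052·0.053) / 32.13 = 0.5255 mg/L.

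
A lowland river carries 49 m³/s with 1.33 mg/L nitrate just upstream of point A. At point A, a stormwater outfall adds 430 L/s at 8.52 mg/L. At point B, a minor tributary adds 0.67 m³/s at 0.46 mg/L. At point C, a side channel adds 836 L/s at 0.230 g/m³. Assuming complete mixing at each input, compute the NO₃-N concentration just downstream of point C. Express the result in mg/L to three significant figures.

1.36 mg/L

430 L/s = 0.43 m³/s.
After input A: C = (49·1.33 + 0.43·8.52) / 49.43 = 1.393 mg/L.
After input B: C = (49.43·1.393 + 0.67·0.46) / 50.1 = 1.38 mg/L.
836 L/s = 0.836 m³/s.
After input C: C = (50.1·1.38 + 0.836·0.23) / 50.94 = 1.361 mg/L.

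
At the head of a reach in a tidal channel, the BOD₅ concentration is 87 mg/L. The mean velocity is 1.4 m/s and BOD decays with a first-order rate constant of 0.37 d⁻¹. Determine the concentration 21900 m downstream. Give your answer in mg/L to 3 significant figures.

Travel time t = 21900 m / 1.4 m/s = 2.19e+04/1.4 = 1.564e+04 s = 0.1811 d.
First-order decay: C = 87·exp(−0.37·0.1811) = 87·0.9352 = 81.36 mg/L.

81.4 mg/L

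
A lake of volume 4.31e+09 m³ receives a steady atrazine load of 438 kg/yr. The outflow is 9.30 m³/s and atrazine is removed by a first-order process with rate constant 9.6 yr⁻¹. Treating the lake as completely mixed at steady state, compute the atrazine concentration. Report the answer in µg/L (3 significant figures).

0.0105 µg/L

Outflow Q = 9.30 m³/s × 3.156e+07 s/yr = 2.935e+08 m³/yr.
Steady-state CSTR mass balance: W = Q·C + k·V·C, so C = W/(Q + kV).
Q + kV = 2.935e+08 + 9.6·4.31e+09 = 4.167e+10 m³/yr.
C = 438/4.167e+10 = 1.051e-08 kg/m³ = 1.051e-05 mg/L = 0.01051 µg/L.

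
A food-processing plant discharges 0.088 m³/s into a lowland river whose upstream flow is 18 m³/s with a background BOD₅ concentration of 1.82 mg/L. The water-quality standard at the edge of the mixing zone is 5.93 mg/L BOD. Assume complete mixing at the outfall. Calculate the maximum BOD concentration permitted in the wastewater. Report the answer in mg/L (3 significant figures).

Mass balance: 5.93·18.09 = 0.088·Cₑ + 18·1.82.
Cₑ = (107.3 − 32.76) / 0.088 = 846.6 mg/L.

847 mg/L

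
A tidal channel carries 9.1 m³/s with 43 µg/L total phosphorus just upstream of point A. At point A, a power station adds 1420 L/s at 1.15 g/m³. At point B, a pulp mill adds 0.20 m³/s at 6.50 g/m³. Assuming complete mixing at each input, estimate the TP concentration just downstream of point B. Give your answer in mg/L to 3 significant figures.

0.310 mg/L

43 µg/L = 0.043 mg/L.
1420 L/s = 1.42 m³/s.
After input A: C = (9.1·0.043 + 1.42·1.15) / 10.52 = 0.1924 mg/L.
After input B: C = (10.52·0.1924 + 0.2·6.5) / 10.72 = 0.3101 mg/L.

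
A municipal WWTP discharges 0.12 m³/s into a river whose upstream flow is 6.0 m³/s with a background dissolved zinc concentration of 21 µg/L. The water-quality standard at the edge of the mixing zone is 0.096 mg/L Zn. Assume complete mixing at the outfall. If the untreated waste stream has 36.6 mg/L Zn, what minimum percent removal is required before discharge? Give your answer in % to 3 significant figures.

21 µg/L = 0.021 mg/L.
Mass balance: 0.096·6.12 = 0.12·Cₑ + 6·0.021.
Cₑ = (0.5875 − 0.126) / 0.12 = 3.846 mg/L.
Required removal = 1 − 3.846/36.6 = 89.49 %.

89.5 %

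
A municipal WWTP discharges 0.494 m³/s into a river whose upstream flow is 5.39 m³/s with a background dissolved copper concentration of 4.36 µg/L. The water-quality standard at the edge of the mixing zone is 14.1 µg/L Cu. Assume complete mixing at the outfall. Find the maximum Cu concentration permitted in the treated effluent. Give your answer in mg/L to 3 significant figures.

0.120 mg/L

4.36 µg/L = 0.00436 mg/L.
14.1 µg/L = 0.0141 mg/L.
Mass balance: 0.0141·5.884 = 0.494·Cₑ + 5.39·0.00436.
Cₑ = (0.08296 − 0.0235) / 0.494 = 0.1204 mg/L.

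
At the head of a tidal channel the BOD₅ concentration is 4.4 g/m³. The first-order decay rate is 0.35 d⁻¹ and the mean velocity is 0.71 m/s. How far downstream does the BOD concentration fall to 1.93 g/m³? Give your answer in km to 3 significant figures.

From C = C₀·e^(−kt), t = ln(C₀/C)/k = ln(4.4/1.93)/0.35 = 0.8241/0.35 = 2.355 d.
Distance = v·t = 0.71 m/s × 2.034e+05 s = 1.444e+05 m = 144.4 km.

144 km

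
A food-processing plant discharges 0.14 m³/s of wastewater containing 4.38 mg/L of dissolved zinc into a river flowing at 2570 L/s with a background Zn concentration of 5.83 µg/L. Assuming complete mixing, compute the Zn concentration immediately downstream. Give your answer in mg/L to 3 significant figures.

0.232 mg/L

2570 L/s = 2.57 m³/s.
5.83 µg/L = 0.00583 mg/L.
Conservation of mass across the mixing zone: C = (0.14·4.38 + 2.57·0.00583) / (0.14 + 2.57) = 0.6282/2.71 = 0.2318 mg/L.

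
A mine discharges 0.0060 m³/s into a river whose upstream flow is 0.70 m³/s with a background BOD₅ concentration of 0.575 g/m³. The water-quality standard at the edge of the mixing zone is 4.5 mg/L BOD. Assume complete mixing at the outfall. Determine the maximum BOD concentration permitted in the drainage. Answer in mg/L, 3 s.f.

462 mg/L

Mass balance: 4.5·0.706 = 0.006·Cₑ + 0.7·0.575.
Cₑ = (3.177 − 0.4025) / 0.006 = 462.4 mg/L.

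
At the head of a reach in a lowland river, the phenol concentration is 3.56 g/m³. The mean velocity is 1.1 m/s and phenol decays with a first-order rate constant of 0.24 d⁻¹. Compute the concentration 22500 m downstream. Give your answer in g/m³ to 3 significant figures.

3.36 g/m³

Travel time t = 22500 m / 1.1 m/s = 2.25e+04/1.1 = 2.045e+04 s = 0.2367 d.
First-order decay: C = 3.56·exp(−0.24·0.2367) = 3.56·0.9448 = 3.363 g/m³.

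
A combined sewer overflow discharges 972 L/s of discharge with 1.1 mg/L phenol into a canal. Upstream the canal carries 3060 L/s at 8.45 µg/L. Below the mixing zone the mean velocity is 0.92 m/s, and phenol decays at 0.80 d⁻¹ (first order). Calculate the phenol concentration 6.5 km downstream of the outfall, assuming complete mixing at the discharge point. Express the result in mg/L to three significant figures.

0.254 mg/L

972 L/s = 0.972 m³/s.
3060 L/s = 3.06 m³/s.
8.45 µg/L = 0.00845 mg/L.
After complete mixing, C₀ = (0.972·1.1 + 3.06·0.00845) / 4.032 = 0.2716 mg/L.
Travel time t = 6500 m / 0.92 m/s = 7065 s = 0.08177 d.
C = 0.2716·exp(−0.80·0.08177) = 0.2716·0.9367 = 0.2544 mg/L.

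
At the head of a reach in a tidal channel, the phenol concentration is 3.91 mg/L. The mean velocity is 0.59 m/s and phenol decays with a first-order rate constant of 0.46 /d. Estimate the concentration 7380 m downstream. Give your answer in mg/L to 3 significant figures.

3.66 mg/L

Travel time t = 7380 m / 0.59 m/s = 7380/0.59 = 1.251e+04 s = 0.1448 d.
First-order decay: C = 3.91·exp(−0.46·0.1448) = 3.91·0.9356 = 3.658 mg/L.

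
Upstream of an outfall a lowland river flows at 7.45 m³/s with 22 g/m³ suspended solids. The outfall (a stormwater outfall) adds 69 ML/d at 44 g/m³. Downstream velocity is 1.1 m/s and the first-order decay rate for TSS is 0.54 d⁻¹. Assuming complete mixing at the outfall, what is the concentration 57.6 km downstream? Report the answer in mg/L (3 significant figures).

69 ML/d = 0.7986 m³/s.
After complete mixing, C₀ = (0.7986·44 + 7.45·22) / 8.249 = 24.13 mg/L.
Travel time t = 5.76e+04 m / 1.1 m/s = 5.236e+04 s = 0.6061 d.
C = 24.13·exp(−0.54·0.6061) = 24.13·0.7209 = 17.39 mg/L.

17.4 mg/L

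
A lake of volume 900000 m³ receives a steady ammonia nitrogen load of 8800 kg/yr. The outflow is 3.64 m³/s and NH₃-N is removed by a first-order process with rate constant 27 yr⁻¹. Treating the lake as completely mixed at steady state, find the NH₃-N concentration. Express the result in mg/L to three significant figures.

Outflow Q = 3.64 m³/s × 3.156e+07 s/yr = 1.149e+08 m³/yr.
Steady-state CSTR mass balance: W = Q·C + k·V·C, so C = W/(Q + kV).
Q + kV = 1.149e+08 + 27·900000 = 1.392e+08 m³/yr.
C = 8800/1.392e+08 = 6.323e-05 kg/m³ = 0.06323 mg/L.

0.0632 mg/L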